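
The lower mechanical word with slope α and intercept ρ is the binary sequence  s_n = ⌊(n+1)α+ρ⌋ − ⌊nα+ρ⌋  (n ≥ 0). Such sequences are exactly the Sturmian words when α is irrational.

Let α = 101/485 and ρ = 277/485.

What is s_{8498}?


(n+1)α + ρ = (8499·101 + 277) / 485 = 858676/485
nα + ρ     = (8498·101 + 277) / 485 = 858575/485
⌊858676/485⌋ = 1770,  ⌊858575/485⌋ = 1770
s_{8498} = 1770 − 1770 = 0

0


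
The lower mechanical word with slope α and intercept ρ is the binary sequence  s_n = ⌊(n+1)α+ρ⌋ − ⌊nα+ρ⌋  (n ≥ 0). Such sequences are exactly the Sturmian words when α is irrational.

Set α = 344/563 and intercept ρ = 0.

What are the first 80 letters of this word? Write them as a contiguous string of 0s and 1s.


n=0: ⌊(1·344)/563⌋ − ⌊(0·344)/563⌋ = ⌊344/563⌋ − ⌊0/563⌋ = 0 − 0 = 0
n=1: ⌊(2·344)/563⌋ − ⌊(1·344)/563⌋ = ⌊688/563⌋ − ⌊344/563⌋ = 1 − 0 = 1
n=2: ⌊(3·344)/563⌋ − ⌊(2·344)/563⌋ = ⌊1032/563⌋ − ⌊688/563⌋ = 1 − 1 = 0
n=3: ⌊(4·344)/563⌋ − ⌊(3·344)/563⌋ = ⌊1376/563⌋ − ⌊1032/563⌋ = 2 − 1 = 1
n=4: ⌊(5·344)/563⌋ − ⌊(4·344)/563⌋ = ⌊1720/563⌋ − ⌊1376/563⌋ = 3 − 2 = 1
n=5: ⌊(6·344)/563⌋ − ⌊(5·344)/563⌋ = ⌊2064/563⌋ − ⌊1720/563⌋ = 3 − 3 = 0
n=6: ⌊(7·344)/563⌋ − ⌊(6·344)/563⌋ = ⌊2408/563⌋ − ⌊2064/563⌋ = 4 − 3 = 1
n=7: ⌊(8·344)/563⌋ − ⌊(7·344)/563⌋ = ⌊2752/563⌋ − ⌊2408/563⌋ = 4 − 4 = 0
n=8: ⌊(9·344)/563⌋ − ⌊(8·344)/563⌋ = ⌊3096/563⌋ − ⌊2752/563⌋ = 5 − 4 = 1
n=9: ⌊(10·344)/563⌋ − ⌊(9·344)/563⌋ = ⌊3440/563⌋ − ⌊3096/563⌋ = 6 − 5 = 1
n=10: ⌊(11·344)/563⌋ − ⌊(10·344)/563⌋ = ⌊3784/563⌋ − ⌊3440/563⌋ = 6 − 6 = 0
n=11: ⌊(12·344)/563⌋ − ⌊(11·344)/563⌋ = ⌊4128/563⌋ − ⌊3784/563⌋ = 7 − 6 = 1
n=12: ⌊(13·344)/563⌋ − ⌊(12·344)/563⌋ = ⌊4472/563⌋ − ⌊4128/563⌋ = 7 − 7 = 0
n=13: ⌊(14·344)/563⌋ − ⌊(13·344)/563⌋ = ⌊4816/563⌋ − ⌊4472/563⌋ = 8 − 7 = 1
n=14: ⌊(15·344)/563⌋ − ⌊(14·344)/563⌋ = ⌊5160/563⌋ − ⌊4816/563⌋ = 9 − 8 = 1
n=15: ⌊(16·344)/563⌋ − ⌊(15·344)/563⌋ = ⌊5504/563⌋ − ⌊5160/563⌋ = 9 − 9 = 0
n=16: ⌊(17·344)/563⌋ − ⌊(16·344)/563⌋ = ⌊5848/563⌋ − ⌊5504/563⌋ = 10 − 9 = 1
n=17: ⌊(18·344)/563⌋ − ⌊(17·344)/563⌋ = ⌊6192/563⌋ − ⌊5848/563⌋ = 10 − 10 = 0
n=18: ⌊(19·344)/563⌋ − ⌊(18·344)/563⌋ = ⌊6536/563⌋ − ⌊6192/563⌋ = 11 − 10 = 1
n=19: ⌊(20·344)/563⌋ − ⌊(19·344)/563⌋ = ⌊6880/563⌋ − ⌊6536/563⌋ = 12 − 11 = 1
n=20: ⌊(21·344)/563⌋ − ⌊(20·344)/563⌋ = ⌊7224/563⌋ − ⌊6880/563⌋ = 12 − 12 = 0
n=21: ⌊(22·344)/563⌋ − ⌊(21·344)/563⌋ = ⌊7568/563⌋ − ⌊7224/563⌋ = 13 − 12 = 1
n=22: ⌊(23·344)/563⌋ − ⌊(22·344)/563⌋ = ⌊7912/563⌋ − ⌊7568/563⌋ = 14 − 13 = 1
n=23: ⌊(24·344)/563⌋ − ⌊(23·344)/563⌋ = ⌊8256/563⌋ − ⌊7912/563⌋ = 14 − 14 = 0
n=24: ⌊(25·344)/563⌋ − ⌊(24·344)/563⌋ = ⌊8600/563⌋ − ⌊8256/563⌋ = 15 − 14 = 1
n=25: ⌊(26·344)/563⌋ − ⌊(25·344)/563⌋ = ⌊8944/563⌋ − ⌊8600/563⌋ = 15 − 15 = 0
n=26: ⌊(27·344)/563⌋ − ⌊(26·344)/563⌋ = ⌊9288/563⌋ − ⌊8944/563⌋ = 16 − 15 = 1
n=27: ⌊(28·344)/563⌋ − ⌊(27·344)/563⌋ = ⌊9632/563⌋ − ⌊9288/563⌋ = 17 − 16 = 1
n=28: ⌊(29·344)/563⌋ − ⌊(28·344)/563⌋ = ⌊9976/563⌋ − ⌊9632/563⌋ = 17 − 17 = 0
n=29: ⌊(30·344)/563⌋ − ⌊(29·344)/563⌋ = ⌊10320/563⌋ − ⌊9976/563⌋ = 18 − 17 = 1
n=30: ⌊(31·344)/563⌋ − ⌊(30·344)/563⌋ = ⌊10664/563⌋ − ⌊10320/563⌋ = 18 − 18 = 0
n=31: ⌊(32·344)/563⌋ − ⌊(31·344)/563⌋ = ⌊11008/563⌋ − ⌊10664/563⌋ = 19 − 18 = 1
n=32: ⌊(33·344)/563⌋ − ⌊(32·344)/563⌋ = ⌊11352/563⌋ − ⌊11008/563⌋ = 20 − 19 = 1
n=33: ⌊(34·344)/563⌋ − ⌊(33·344)/563⌋ = ⌊11696/563⌋ − ⌊11352/563⌋ = 20 − 20 = 0
n=34: ⌊(35·344)/563⌋ − ⌊(34·344)/563⌋ = ⌊12040/563⌋ − ⌊11696/563⌋ = 21 − 20 = 1
n=35: ⌊(36·344)/563⌋ − ⌊(35·344)/563⌋ = ⌊12384/563⌋ − ⌊12040/563⌋ = 21 − 21 = 0
n=36: ⌊(37·344)/563⌋ − ⌊(36·344)/563⌋ = ⌊12728/563⌋ − ⌊12384/563⌋ = 22 − 21 = 1
n=37: ⌊(38·344)/563⌋ − ⌊(37·344)/563⌋ = ⌊13072/563⌋ − ⌊12728/563⌋ = 23 − 22 = 1
n=38: ⌊(39·344)/563⌋ − ⌊(38·344)/563⌋ = ⌊13416/563⌋ − ⌊13072/563⌋ = 23 − 23 = 0
n=39: ⌊(40·344)/563⌋ − ⌊(39·344)/563⌋ = ⌊13760/563⌋ − ⌊13416/563⌋ = 24 − 23 = 1
n=40: ⌊(41·344)/563⌋ − ⌊(40·344)/563⌋ = ⌊14104/563⌋ − ⌊13760/563⌋ = 25 − 24 = 1
n=41: ⌊(42·344)/563⌋ − ⌊(41·344)/563⌋ = ⌊14448/563⌋ − ⌊14104/563⌋ = 25 − 25 = 0
n=42: ⌊(43·344)/563⌋ − ⌊(42·344)/563⌋ = ⌊14792/563⌋ − ⌊14448/563⌋ = 26 − 25 = 1
n=43: ⌊(44·344)/563⌋ − ⌊(43·344)/563⌋ = ⌊15136/563⌋ − ⌊14792/563⌋ = 26 − 26 = 0
n=44: ⌊(45·344)/563⌋ − ⌊(44·344)/563⌋ = ⌊15480/563⌋ − ⌊15136/563⌋ = 27 − 26 = 1
n=45: ⌊(46·344)/563⌋ − ⌊(45·344)/563⌋ = ⌊15824/563⌋ − ⌊15480/563⌋ = 28 − 27 = 1
n=46: ⌊(47·344)/563⌋ − ⌊(46·344)/563⌋ = ⌊16168/563⌋ − ⌊15824/563⌋ = 28 − 28 = 0
n=47: ⌊(48·344)/563⌋ − ⌊(47·344)/563⌋ = ⌊16512/563⌋ − ⌊16168/563⌋ = 29 − 28 = 1
n=48: ⌊(49·344)/563⌋ − ⌊(48·344)/563⌋ = ⌊16856/563⌋ − ⌊16512/563⌋ = 29 − 29 = 0
n=49: ⌊(50·344)/563⌋ − ⌊(49·344)/563⌋ = ⌊17200/563⌋ − ⌊16856/563⌋ = 30 − 29 = 1
n=50: ⌊(51·344)/563⌋ − ⌊(50·344)/563⌋ = ⌊17544/563⌋ − ⌊17200/563⌋ = 31 − 30 = 1
n=51: ⌊(52·344)/563⌋ − ⌊(51·344)/563⌋ = ⌊17888/563⌋ − ⌊17544/563⌋ = 31 − 31 = 0
n=52: ⌊(53·344)/563⌋ − ⌊(52·344)/563⌋ = ⌊18232/563⌋ − ⌊17888/563⌋ = 32 − 31 = 1
n=53: ⌊(54·344)/563⌋ − ⌊(53·344)/563⌋ = ⌊18576/563⌋ − ⌊18232/563⌋ = 32 − 32 = 0
n=54: ⌊(55·344)/563⌋ − ⌊(54·344)/563⌋ = ⌊18920/563⌋ − ⌊18576/563⌋ = 33 − 32 = 1
n=55: ⌊(56·344)/563⌋ − ⌊(55·344)/563⌋ = ⌊19264/563⌋ − ⌊18920/563⌋ = 34 − 33 = 1
n=56: ⌊(57·344)/563⌋ − ⌊(56·344)/563⌋ = ⌊19608/563⌋ − ⌊19264/563⌋ = 34 − 34 = 0
n=57: ⌊(58·344)/563⌋ − ⌊(57·344)/563⌋ = ⌊19952/563⌋ − ⌊19608/563⌋ = 35 − 34 = 1
n=58: ⌊(59·344)/563⌋ − ⌊(58·344)/563⌋ = ⌊20296/563⌋ − ⌊19952/563⌋ = 36 − 35 = 1
n=59: ⌊(60·344)/563⌋ − ⌊(59·344)/563⌋ = ⌊20640/563⌋ − ⌊20296/563⌋ = 36 − 36 = 0
n=60: ⌊(61·344)/563⌋ − ⌊(60·344)/563⌋ = ⌊20984/563⌋ − ⌊20640/563⌋ = 37 − 36 = 1
n=61: ⌊(62·344)/563⌋ − ⌊(61·344)/563⌋ = ⌊21328/563⌋ − ⌊20984/563⌋ = 37 − 37 = 0
n=62: ⌊(63·344)/563⌋ − ⌊(62·344)/563⌋ = ⌊21672/563⌋ − ⌊21328/563⌋ = 38 − 37 = 1
n=63: ⌊(64·344)/563⌋ − ⌊(63·344)/563⌋ = ⌊22016/563⌋ − ⌊21672/563⌋ = 39 − 38 = 1
n=64: ⌊(65·344)/563⌋ − ⌊(64·344)/563⌋ = ⌊22360/563⌋ − ⌊22016/563⌋ = 39 − 39 = 0
n=65: ⌊(66·344)/563⌋ − ⌊(65·344)/563⌋ = ⌊22704/563⌋ − ⌊22360/563⌋ = 40 − 39 = 1
n=66: ⌊(67·344)/563⌋ − ⌊(66·344)/563⌋ = ⌊23048/563⌋ − ⌊22704/563⌋ = 40 − 40 = 0
n=67: ⌊(68·344)/563⌋ − ⌊(67·344)/563⌋ = ⌊23392/563⌋ − ⌊23048/563⌋ = 41 − 40 = 1
n=68: ⌊(69·344)/563⌋ − ⌊(68·344)/563⌋ = ⌊23736/563⌋ − ⌊23392/563⌋ = 42 − 41 = 1
n=69: ⌊(70·344)/563⌋ − ⌊(69·344)/563⌋ = ⌊24080/563⌋ − ⌊23736/563⌋ = 42 − 42 = 0
n=70: ⌊(71·344)/563⌋ − ⌊(70·344)/563⌋ = ⌊24424/563⌋ − ⌊24080/563⌋ = 43 − 42 = 1
n=71: ⌊(72·344)/563⌋ − ⌊(71·344)/563⌋ = ⌊24768/563⌋ − ⌊24424/563⌋ = 43 − 43 = 0
n=72: ⌊(73·344)/563⌋ − ⌊(72·344)/563⌋ = ⌊25112/563⌋ − ⌊24768/563⌋ = 44 − 43 = 1
n=73: ⌊(74·344)/563⌋ − ⌊(73·344)/563⌋ = ⌊25456/563⌋ − ⌊25112/563⌋ = 45 − 44 = 1
n=74: ⌊(75·344)/563⌋ − ⌊(74·344)/563⌋ = ⌊25800/563⌋ − ⌊25456/563⌋ = 45 − 45 = 0
n=75: ⌊(76·344)/563⌋ − ⌊(75·344)/563⌋ = ⌊26144/563⌋ − ⌊25800/563⌋ = 46 − 45 = 1
n=76: ⌊(77·344)/563⌋ − ⌊(76·344)/563⌋ = ⌊26488/563⌋ − ⌊26144/563⌋ = 47 − 46 = 1
n=77: ⌊(78·344)/563⌋ − ⌊(77·344)/563⌋ = ⌊26832/563⌋ − ⌊26488/563⌋ = 47 − 47 = 0
n=78: ⌊(79·344)/563⌋ − ⌊(78·344)/563⌋ = ⌊27176/563⌋ − ⌊26832/563⌋ = 48 − 47 = 1
n=79: ⌊(80·344)/563⌋ − ⌊(79·344)/563⌋ = ⌊27520/563⌋ − ⌊27176/563⌋ = 48 − 48 = 0

01011010110101101011011010110101101011011010110101101011011010110101101011011010


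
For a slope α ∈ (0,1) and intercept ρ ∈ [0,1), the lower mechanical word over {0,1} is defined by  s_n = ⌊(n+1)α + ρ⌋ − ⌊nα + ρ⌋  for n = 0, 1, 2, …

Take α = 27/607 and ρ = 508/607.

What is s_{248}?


0

(n+1)α + ρ = (249·27 + 508) / 607 = 7231/607
nα + ρ     = (248·27 + 508) / 607 = 7204/607
⌊7231/607⌋ = 11,  ⌊7204/607⌋ = 11
s_{248} = 11 − 11 = 0


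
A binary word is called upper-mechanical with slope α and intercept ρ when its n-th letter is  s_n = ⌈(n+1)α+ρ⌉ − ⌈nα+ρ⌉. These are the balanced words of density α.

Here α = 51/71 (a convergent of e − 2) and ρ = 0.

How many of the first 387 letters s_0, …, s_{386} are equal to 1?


278

#1s = Σ_{n=0}^{386} s_n = Σ_{n=0}^{386} (⌈(n+1)α+ρ⌉ − ⌈nα+ρ⌉)
the sum telescopes: every ⌈nα+ρ⌉ with 0 < n < 387 appears once with + and once with −, leaving ⌈387α+ρ⌉ − ⌈0·α+ρ⌉
387α + ρ = (387·51) / 71 = 19737/71
ρ = 0/71
⌈19737/71⌉ = 278,  ⌈0/71⌉ = 0
#1s = 278 − 0 = 278


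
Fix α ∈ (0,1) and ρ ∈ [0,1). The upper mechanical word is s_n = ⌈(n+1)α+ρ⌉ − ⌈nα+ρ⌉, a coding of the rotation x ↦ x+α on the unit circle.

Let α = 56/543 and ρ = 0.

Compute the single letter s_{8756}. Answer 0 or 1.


0

(n+1)α + ρ = (8757·56) / 543 = 490392/543
nα + ρ     = (8756·56) / 543 = 490336/543
⌈490392/543⌉ = 904,  ⌈490336/543⌉ = 904
s_{8756} = 904 − 904 = 0


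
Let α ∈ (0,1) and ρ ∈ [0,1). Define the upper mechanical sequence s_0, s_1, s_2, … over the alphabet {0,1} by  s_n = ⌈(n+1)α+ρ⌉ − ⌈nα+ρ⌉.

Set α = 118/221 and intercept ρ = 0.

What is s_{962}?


1

(n+1)α + ρ = (963·118) / 221 = 113634/221
nα + ρ     = (962·118) / 221 = 113516/221
⌈113634/221⌉ = 515,  ⌈113516/221⌉ = 514
s_{962} = 515 − 514 = 1


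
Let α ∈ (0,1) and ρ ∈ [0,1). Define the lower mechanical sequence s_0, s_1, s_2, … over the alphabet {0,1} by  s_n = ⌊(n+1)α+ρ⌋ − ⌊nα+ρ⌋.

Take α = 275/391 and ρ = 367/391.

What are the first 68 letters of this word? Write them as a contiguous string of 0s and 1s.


n=0: ⌊(1·275+367)/391⌋ − ⌊(0·275+367)/391⌋ = ⌊642/391⌋ − ⌊367/391⌋ = 1 − 0 = 1
n=1: ⌊(2·275+367)/391⌋ − ⌊(1·275+367)/391⌋ = ⌊917/391⌋ − ⌊642/391⌋ = 2 − 1 = 1
n=2: ⌊(3·275+367)/391⌋ − ⌊(2·275+367)/391⌋ = ⌊1192/391⌋ − ⌊917/391⌋ = 3 − 2 = 1
n=3: ⌊(4·275+367)/391⌋ − ⌊(3·275+367)/391⌋ = ⌊1467/391⌋ − ⌊1192/391⌋ = 3 − 3 = 0
n=4: ⌊(5·275+367)/391⌋ − ⌊(4·275+367)/391⌋ = ⌊1742/391⌋ − ⌊1467/391⌋ = 4 − 3 = 1
n=5: ⌊(6·275+367)/391⌋ − ⌊(5·275+367)/391⌋ = ⌊2017/391⌋ − ⌊1742/391⌋ = 5 − 4 = 1
n=6: ⌊(7·275+367)/391⌋ − ⌊(6·275+367)/391⌋ = ⌊2292/391⌋ − ⌊2017/391⌋ = 5 − 5 = 0
n=7: ⌊(8·275+367)/391⌋ − ⌊(7·275+367)/391⌋ = ⌊2567/391⌋ − ⌊2292/391⌋ = 6 − 5 = 1
n=8: ⌊(9·275+367)/391⌋ − ⌊(8·275+367)/391⌋ = ⌊2842/391⌋ − ⌊2567/391⌋ = 7 − 6 = 1
n=9: ⌊(10·275+367)/391⌋ − ⌊(9·275+367)/391⌋ = ⌊3117/391⌋ − ⌊2842/391⌋ = 7 − 7 = 0
n=10: ⌊(11·275+367)/391⌋ − ⌊(10·275+367)/391⌋ = ⌊3392/391⌋ − ⌊3117/391⌋ = 8 − 7 = 1
n=11: ⌊(12·275+367)/391⌋ − ⌊(11·275+367)/391⌋ = ⌊3667/391⌋ − ⌊3392/391⌋ = 9 − 8 = 1
n=12: ⌊(13·275+367)/391⌋ − ⌊(12·275+367)/391⌋ = ⌊3942/391⌋ − ⌊3667/391⌋ = 10 − 9 = 1
n=13: ⌊(14·275+367)/391⌋ − ⌊(13·275+367)/391⌋ = ⌊4217/391⌋ − ⌊3942/391⌋ = 10 − 10 = 0
n=14: ⌊(15·275+367)/391⌋ − ⌊(14·275+367)/391⌋ = ⌊4492/391⌋ − ⌊4217/391⌋ = 11 − 10 = 1
n=15: ⌊(16·275+367)/391⌋ − ⌊(15·275+367)/391⌋ = ⌊4767/391⌋ − ⌊4492/391⌋ = 12 − 11 = 1
n=16: ⌊(17·275+367)/391⌋ − ⌊(16·275+367)/391⌋ = ⌊5042/391⌋ − ⌊4767/391⌋ = 12 − 12 = 0
n=17: ⌊(18·275+367)/391⌋ − ⌊(17·275+367)/391⌋ = ⌊5317/391⌋ − ⌊5042/391⌋ = 13 − 12 = 1
n=18: ⌊(19·275+367)/391⌋ − ⌊(18·275+367)/391⌋ = ⌊5592/391⌋ − ⌊5317/391⌋ = 14 − 13 = 1
n=19: ⌊(20·275+367)/391⌋ − ⌊(19·275+367)/391⌋ = ⌊5867/391⌋ − ⌊5592/391⌋ = 15 − 14 = 1
n=20: ⌊(21·275+367)/391⌋ − ⌊(20·275+367)/391⌋ = ⌊6142/391⌋ − ⌊5867/391⌋ = 15 − 15 = 0
n=21: ⌊(22·275+367)/391⌋ − ⌊(21·275+367)/391⌋ = ⌊6417/391⌋ − ⌊6142/391⌋ = 16 − 15 = 1
n=22: ⌊(23·275+367)/391⌋ − ⌊(22·275+367)/391⌋ = ⌊6692/391⌋ − ⌊6417/391⌋ = 17 − 16 = 1
n=23: ⌊(24·275+367)/391⌋ − ⌊(23·275+367)/391⌋ = ⌊6967/391⌋ − ⌊6692/391⌋ = 17 − 17 = 0
n=24: ⌊(25·275+367)/391⌋ − ⌊(24·275+367)/391⌋ = ⌊7242/391⌋ − ⌊6967/391⌋ = 18 − 17 = 1
n=25: ⌊(26·275+367)/391⌋ − ⌊(25·275+367)/391⌋ = ⌊7517/391⌋ − ⌊7242/391⌋ = 19 − 18 = 1
n=26: ⌊(27·275+367)/391⌋ − ⌊(26·275+367)/391⌋ = ⌊7792/391⌋ − ⌊7517/391⌋ = 19 − 19 = 0
n=27: ⌊(28·275+367)/391⌋ − ⌊(27·275+367)/391⌋ = ⌊8067/391⌋ − ⌊7792/391⌋ = 20 − 19 = 1
n=28: ⌊(29·275+367)/391⌋ − ⌊(28·275+367)/391⌋ = ⌊8342/391⌋ − ⌊8067/391⌋ = 21 − 20 = 1
n=29: ⌊(30·275+367)/391⌋ − ⌊(29·275+367)/391⌋ = ⌊8617/391⌋ − ⌊8342/391⌋ = 22 − 21 = 1
n=30: ⌊(31·275+367)/391⌋ − ⌊(30·275+367)/391⌋ = ⌊8892/391⌋ − ⌊8617/391⌋ = 22 − 22 = 0
n=31: ⌊(32·275+367)/391⌋ − ⌊(31·275+367)/391⌋ = ⌊9167/391⌋ − ⌊8892/391⌋ = 23 − 22 = 1
n=32: ⌊(33·275+367)/391⌋ − ⌊(32·275+367)/391⌋ = ⌊9442/391⌋ − ⌊9167/391⌋ = 24 − 23 = 1
n=33: ⌊(34·275+367)/391⌋ − ⌊(33·275+367)/391⌋ = ⌊9717/391⌋ − ⌊9442/391⌋ = 24 − 24 = 0
n=34: ⌊(35·275+367)/391⌋ − ⌊(34·275+367)/391⌋ = ⌊9992/391⌋ − ⌊9717/391⌋ = 25 − 24 = 1
n=35: ⌊(36·275+367)/391⌋ − ⌊(35·275+367)/391⌋ = ⌊10267/391⌋ − ⌊9992/391⌋ = 26 − 25 = 1
n=36: ⌊(37·275+367)/391⌋ − ⌊(36·275+367)/391⌋ = ⌊10542/391⌋ − ⌊10267/391⌋ = 26 − 26 = 0
n=37: ⌊(38·275+367)/391⌋ − ⌊(37·275+367)/391⌋ = ⌊10817/391⌋ − ⌊10542/391⌋ = 27 − 26 = 1
n=38: ⌊(39·275+367)/391⌋ − ⌊(38·275+367)/391⌋ = ⌊11092/391⌋ − ⌊10817/391⌋ = 28 − 27 = 1
n=39: ⌊(40·275+367)/391⌋ − ⌊(39·275+367)/391⌋ = ⌊11367/391⌋ − ⌊11092/391⌋ = 29 − 28 = 1
n=40: ⌊(41·275+367)/391⌋ − ⌊(40·275+367)/391⌋ = ⌊11642/391⌋ − ⌊11367/391⌋ = 29 − 29 = 0
n=41: ⌊(42·275+367)/391⌋ − ⌊(41·275+367)/391⌋ = ⌊11917/391⌋ − ⌊11642/391⌋ = 30 − 29 = 1
n=42: ⌊(43·275+367)/391⌋ − ⌊(42·275+367)/391⌋ = ⌊12192/391⌋ − ⌊11917/391⌋ = 31 − 30 = 1
n=43: ⌊(44·275+367)/391⌋ − ⌊(43·275+367)/391⌋ = ⌊12467/391⌋ − ⌊12192/391⌋ = 31 − 31 = 0
n=44: ⌊(45·275+367)/391⌋ − ⌊(44·275+367)/391⌋ = ⌊12742/391⌋ − ⌊12467/391⌋ = 32 − 31 = 1
n=45: ⌊(46·275+367)/391⌋ − ⌊(45·275+367)/391⌋ = ⌊13017/391⌋ − ⌊12742/391⌋ = 33 − 32 = 1
n=46: ⌊(47·275+367)/391⌋ − ⌊(46·275+367)/391⌋ = ⌊13292/391⌋ − ⌊13017/391⌋ = 33 − 33 = 0
n=47: ⌊(48·275+367)/391⌋ − ⌊(47·275+367)/391⌋ = ⌊13567/391⌋ − ⌊13292/391⌋ = 34 − 33 = 1
n=48: ⌊(49·275+367)/391⌋ − ⌊(48·275+367)/391⌋ = ⌊13842/391⌋ − ⌊13567/391⌋ = 35 − 34 = 1
n=49: ⌊(50·275+367)/391⌋ − ⌊(49·275+367)/391⌋ = ⌊14117/391⌋ − ⌊13842/391⌋ = 36 − 35 = 1
n=50: ⌊(51·275+367)/391⌋ − ⌊(50·275+367)/391⌋ = ⌊14392/391⌋ − ⌊14117/391⌋ = 36 − 36 = 0
n=51: ⌊(52·275+367)/391⌋ − ⌊(51·275+367)/391⌋ = ⌊14667/391⌋ − ⌊14392/391⌋ = 37 − 36 = 1
n=52: ⌊(53·275+367)/391⌋ − ⌊(52·275+367)/391⌋ = ⌊14942/391⌋ − ⌊14667/391⌋ = 38 − 37 = 1
n=53: ⌊(54·275+367)/391⌋ − ⌊(53·275+367)/391⌋ = ⌊15217/391⌋ − ⌊14942/391⌋ = 38 − 38 = 0
n=54: ⌊(55·275+367)/391⌋ − ⌊(54·275+367)/391⌋ = ⌊15492/391⌋ − ⌊15217/391⌋ = 39 − 38 = 1
n=55: ⌊(56·275+367)/391⌋ − ⌊(55·275+367)/391⌋ = ⌊15767/391⌋ − ⌊15492/391⌋ = 40 − 39 = 1
n=56: ⌊(57·275+367)/391⌋ − ⌊(56·275+367)/391⌋ = ⌊16042/391⌋ − ⌊15767/391⌋ = 41 − 40 = 1
n=57: ⌊(58·275+367)/391⌋ − ⌊(57·275+367)/391⌋ = ⌊16317/391⌋ − ⌊16042/391⌋ = 41 − 41 = 0
n=58: ⌊(59·275+367)/391⌋ − ⌊(58·275+367)/391⌋ = ⌊16592/391⌋ − ⌊16317/391⌋ = 42 − 41 = 1
n=59: ⌊(60·275+367)/391⌋ − ⌊(59·275+367)/391⌋ = ⌊16867/391⌋ − ⌊16592/391⌋ = 43 − 42 = 1
n=60: ⌊(61·275+367)/391⌋ − ⌊(60·275+367)/391⌋ = ⌊17142/391⌋ − ⌊16867/391⌋ = 43 − 43 = 0
n=61: ⌊(62·275+367)/391⌋ − ⌊(61·275+367)/391⌋ = ⌊17417/391⌋ − ⌊17142/391⌋ = 44 − 43 = 1
n=62: ⌊(63·275+367)/391⌋ − ⌊(62·275+367)/391⌋ = ⌊17692/391⌋ − ⌊17417/391⌋ = 45 − 44 = 1
n=63: ⌊(64·275+367)/391⌋ − ⌊(63·275+367)/391⌋ = ⌊17967/391⌋ − ⌊17692/391⌋ = 45 − 45 = 0
n=64: ⌊(65·275+367)/391⌋ − ⌊(64·275+367)/391⌋ = ⌊18242/391⌋ − ⌊17967/391⌋ = 46 − 45 = 1
n=65: ⌊(66·275+367)/391⌋ − ⌊(65·275+367)/391⌋ = ⌊18517/391⌋ − ⌊18242/391⌋ = 47 − 46 = 1
n=66: ⌊(67·275+367)/391⌋ − ⌊(66·275+367)/391⌋ = ⌊18792/391⌋ − ⌊18517/391⌋ = 48 − 47 = 1
n=67: ⌊(68·275+367)/391⌋ − ⌊(67·275+367)/391⌋ = ⌊19067/391⌋ − ⌊18792/391⌋ = 48 − 48 = 0

11101101101110110111011011011101101101110110110111011011101101101110


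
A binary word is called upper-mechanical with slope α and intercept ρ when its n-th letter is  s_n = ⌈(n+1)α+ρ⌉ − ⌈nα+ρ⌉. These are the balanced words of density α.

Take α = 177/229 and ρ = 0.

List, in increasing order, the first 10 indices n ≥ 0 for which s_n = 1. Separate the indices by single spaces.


0 1 2 3 5 6 7 9 10 11

n=0: ⌈177/229⌉−⌈0/229⌉ = 1−0 = 1  ← one
n=1: ⌈354/229⌉−⌈177/229⌉ = 2−1 = 1  ← one
n=2: ⌈531/229⌉−⌈354/229⌉ = 3−2 = 1  ← one
n=3: ⌈708/229⌉−⌈531/229⌉ = 4−3 = 1  ← one
n=4: ⌈885/229⌉−⌈708/229⌉ = 4−4 = 0
n=5: ⌈1062/229⌉−⌈885/229⌉ = 5−4 = 1  ← one
n=6: ⌈1239/229⌉−⌈1062/229⌉ = 6−5 = 1  ← one
n=7: ⌈1416/229⌉−⌈1239/229⌉ = 7−6 = 1  ← one
n=8: ⌈1593/229⌉−⌈1416/229⌉ = 7−7 = 0
n=9: ⌈1770/229⌉−⌈1593/229⌉ = 8−7 = 1  ← one
n=10: ⌈1947/229⌉−⌈1770/229⌉ = 9−8 = 1  ← one
n=11: ⌈2124/229⌉−⌈1947/229⌉ = 10−9 = 1  ← one
positions of the first 10 ones: 0 1 2 3 5 6 7 9 10 11


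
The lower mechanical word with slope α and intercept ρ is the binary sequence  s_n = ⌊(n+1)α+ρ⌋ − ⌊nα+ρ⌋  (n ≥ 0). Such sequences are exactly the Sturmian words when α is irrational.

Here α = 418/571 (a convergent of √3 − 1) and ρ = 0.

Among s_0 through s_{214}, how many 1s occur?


#1s = Σ_{n=0}^{214} s_n = Σ_{n=0}^{214} (⌊(n+1)α+ρ⌋ − ⌊nα+ρ⌋)
the sum telescopes: every ⌊nα+ρ⌋ with 0 < n < 215 appears once with + and once with −, leaving ⌊215α+ρ⌋ − ⌊0·α+ρ⌋
215α + ρ = (215·418) / 571 = 89870/571
ρ = 0/571
⌊89870/571⌋ = 157,  ⌊0/571⌋ = 0
#1s = 157 − 0 = 157

157


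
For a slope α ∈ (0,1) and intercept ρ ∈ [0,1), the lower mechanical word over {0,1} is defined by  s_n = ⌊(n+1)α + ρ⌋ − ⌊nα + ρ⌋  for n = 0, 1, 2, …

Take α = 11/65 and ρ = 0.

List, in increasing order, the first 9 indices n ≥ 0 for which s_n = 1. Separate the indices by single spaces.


n=0: ⌊11/65⌋−⌊0/65⌋ = 0−0 = 0
n=1: ⌊22/65⌋−⌊11/65⌋ = 0−0 = 0
n=2: ⌊33/65⌋−⌊22/65⌋ = 0−0 = 0
n=3: ⌊44/65⌋−⌊33/65⌋ = 0−0 = 0
n=4: ⌊55/65⌋−⌊44/65⌋ = 0−0 = 0
n=5: ⌊66/65⌋−⌊55/65⌋ = 1−0 = 1  ← one
n=6: ⌊77/65⌋−⌊66/65⌋ = 1−1 = 0
n=7: ⌊88/65⌋−⌊77/65⌋ = 1−1 = 0
n=8: ⌊99/65⌋−⌊88/65⌋ = 1−1 = 0
n=9: ⌊110/65⌋−⌊99/65⌋ = 1−1 = 0
n=10: ⌊121/65⌋−⌊110/65⌋ = 1−1 = 0
n=11: ⌊132/65⌋−⌊121/65⌋ = 2−1 = 1  ← one
n=12: ⌊143/65⌋−⌊132/65⌋ = 2−2 = 0
n=13: ⌊154/65⌋−⌊143/65⌋ = 2−2 = 0
n=14: ⌊165/65⌋−⌊154/65⌋ = 2−2 = 0
n=15: ⌊176/65⌋−⌊165/65⌋ = 2−2 = 0
n=16: ⌊187/65⌋−⌊176/65⌋ = 2−2 = 0
n=17: ⌊198/65⌋−⌊187/65⌋ = 3−2 = 1  ← one
n=18: ⌊209/65⌋−⌊198/65⌋ = 3−3 = 0
n=19: ⌊220/65⌋−⌊209/65⌋ = 3−3 = 0
n=20: ⌊231/65⌋−⌊220/65⌋ = 3−3 = 0
n=21: ⌊242/65⌋−⌊231/65⌋ = 3−3 = 0
n=22: ⌊253/65⌋−⌊242/65⌋ = 3−3 = 0
n=23: ⌊264/65⌋−⌊253/65⌋ = 4−3 = 1  ← one
n=24: ⌊275/65⌋−⌊264/65⌋ = 4−4 = 0
n=25: ⌊286/65⌋−⌊275/65⌋ = 4−4 = 0
n=26: ⌊297/65⌋−⌊286/65⌋ = 4−4 = 0
n=27: ⌊308/65⌋−⌊297/65⌋ = 4−4 = 0
n=28: ⌊319/65⌋−⌊308/65⌋ = 4−4 = 0
n=29: ⌊330/65⌋−⌊319/65⌋ = 5−4 = 1  ← one
n=30: ⌊341/65⌋−⌊330/65⌋ = 5−5 = 0
n=31: ⌊352/65⌋−⌊341/65⌋ = 5−5 = 0
n=32: ⌊363/65⌋−⌊352/65⌋ = 5−5 = 0
n=33: ⌊374/65⌋−⌊363/65⌋ = 5−5 = 0
n=34: ⌊385/65⌋−⌊374/65⌋ = 5−5 = 0
n=35: ⌊396/65⌋−⌊385/65⌋ = 6−5 = 1  ← one
n=36: ⌊407/65⌋−⌊396/65⌋ = 6−6 = 0
n=37: ⌊418/65⌋−⌊407/65⌋ = 6−6 = 0
n=38: ⌊429/65⌋−⌊418/65⌋ = 6−6 = 0
n=39: ⌊440/65⌋−⌊429/65⌋ = 6−6 = 0
n=40: ⌊451/65⌋−⌊440/65⌋ = 6−6 = 0
n=41: ⌊462/65⌋−⌊451/65⌋ = 7−6 = 1  ← one
n=42: ⌊473/65⌋−⌊462/65⌋ = 7−7 = 0
n=43: ⌊484/65⌋−⌊473/65⌋ = 7−7 = 0
n=44: ⌊495/65⌋−⌊484/65⌋ = 7−7 = 0
n=45: ⌊506/65⌋−⌊495/65⌋ = 7−7 = 0
n=46: ⌊517/65⌋−⌊506/65⌋ = 7−7 = 0
n=47: ⌊528/65⌋−⌊517/65⌋ = 8−7 = 1  ← one
n=48: ⌊539/65⌋−⌊528/65⌋ = 8−8 = 0
n=49: ⌊550/65⌋−⌊539/65⌋ = 8−8 = 0
n=50: ⌊561/65⌋−⌊550/65⌋ = 8−8 = 0
n=51: ⌊572/65⌋−⌊561/65⌋ = 8−8 = 0
n=52: ⌊583/65⌋−⌊572/65⌋ = 8−8 = 0
n=53: ⌊594/65⌋−⌊583/65⌋ = 9−8 = 1  ← one
positions of the first 9 ones: 5 11 17 23 29 35 41 47 53

5 11 17 23 29 35 41 47 53


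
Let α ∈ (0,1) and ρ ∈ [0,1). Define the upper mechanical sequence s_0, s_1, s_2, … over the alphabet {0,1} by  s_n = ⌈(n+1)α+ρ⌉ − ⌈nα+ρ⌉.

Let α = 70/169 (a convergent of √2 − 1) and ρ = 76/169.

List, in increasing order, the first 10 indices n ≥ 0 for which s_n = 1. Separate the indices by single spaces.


n=0: ⌈146/169⌉−⌈76/169⌉ = 1−1 = 0
n=1: ⌈216/169⌉−⌈146/169⌉ = 2−1 = 1  ← one
n=2: ⌈286/169⌉−⌈216/169⌉ = 2−2 = 0
n=3: ⌈356/169⌉−⌈286/169⌉ = 3−2 = 1  ← one
n=4: ⌈426/169⌉−⌈356/169⌉ = 3−3 = 0
n=5: ⌈496/169⌉−⌈426/169⌉ = 3−3 = 0
n=6: ⌈566/169⌉−⌈496/169⌉ = 4−3 = 1  ← one
n=7: ⌈636/169⌉−⌈566/169⌉ = 4−4 = 0
n=8: ⌈706/169⌉−⌈636/169⌉ = 5−4 = 1  ← one
n=9: ⌈776/169⌉−⌈706/169⌉ = 5−5 = 0
n=10: ⌈846/169⌉−⌈776/169⌉ = 6−5 = 1  ← one
n=11: ⌈916/169⌉−⌈846/169⌉ = 6−6 = 0
n=12: ⌈986/169⌉−⌈916/169⌉ = 6−6 = 0
n=13: ⌈1056/169⌉−⌈986/169⌉ = 7−6 = 1  ← one
n=14: ⌈1126/169⌉−⌈1056/169⌉ = 7−7 = 0
n=15: ⌈1196/169⌉−⌈1126/169⌉ = 8−7 = 1  ← one
n=16: ⌈1266/169⌉−⌈1196/169⌉ = 8−8 = 0
n=17: ⌈1336/169⌉−⌈1266/169⌉ = 8−8 = 0
n=18: ⌈1406/169⌉−⌈1336/169⌉ = 9−8 = 1  ← one
n=19: ⌈1476/169⌉−⌈1406/169⌉ = 9−9 = 0
n=20: ⌈1546/169⌉−⌈1476/169⌉ = 10−9 = 1  ← one
n=21: ⌈1616/169⌉−⌈1546/169⌉ = 10−10 = 0
n=22: ⌈1686/169⌉−⌈1616/169⌉ = 10−10 = 0
n=23: ⌈1756/169⌉−⌈1686/169⌉ = 11−10 = 1  ← one
positions of the first 10 ones: 1 3 6 8 10 13 15 18 20 23

1 3 6 8 10 13 15 18 20 23


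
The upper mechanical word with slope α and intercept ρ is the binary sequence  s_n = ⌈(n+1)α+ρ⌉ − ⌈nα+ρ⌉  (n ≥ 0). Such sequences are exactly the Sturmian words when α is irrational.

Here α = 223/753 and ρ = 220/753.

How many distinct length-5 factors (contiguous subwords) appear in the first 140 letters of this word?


t_n = ⌈(n·223+220)/753⌉ for n = 0 … 140:
  n=0…9: ⌈220/753⌉=1 ⌈443/753⌉=1 ⌈666/753⌉=1 ⌈889/753⌉=2 ⌈1112/753⌉=2 ⌈1335/753⌉=2 ⌈1558/753⌉=3 ⌈1781/753⌉=3 ⌈2004/753⌉=3 ⌈2227/753⌉=3
  n=10…19: ⌈2450/753⌉=4 ⌈2673/753⌉=4 ⌈2896/753⌉=4 ⌈3119/753⌉=5 ⌈3342/753⌉=5 ⌈3565/753⌉=5 ⌈3788/753⌉=6 ⌈4011/753⌉=6 ⌈4234/753⌉=6 ⌈4457/753⌉=6
  n=20…29: ⌈4680/753⌉=7 ⌈4903/753⌉=7 ⌈5126/753⌉=7 ⌈5349/753⌉=8 ⌈5572/753⌉=8 ⌈5795/753⌉=8 ⌈6018/753⌉=8 ⌈6241/753⌉=9 ⌈6464/753⌉=9 ⌈6687/753⌉=9
  n=30…39: ⌈6910/753⌉=10 ⌈7133/753⌉=10 ⌈7356/753⌉=10 ⌈7579/753⌉=11 ⌈7802/753⌉=11 ⌈8025/753⌉=11 ⌈8248/753⌉=11 ⌈8471/753⌉=12 ⌈8694/753⌉=12 ⌈8917/753⌉=12
  n=40…49: ⌈9140/753⌉=13 ⌈9363/753⌉=13 ⌈9586/753⌉=13 ⌈9809/753⌉=14 ⌈10032/753⌉=14 ⌈10255/753⌉=14 ⌈10478/753⌉=14 ⌈10701/753⌉=15 ⌈10924/753⌉=15 ⌈11147/753⌉=15
  n=50…59: ⌈11370/753⌉=16 ⌈11593/753⌉=16 ⌈11816/753⌉=16 ⌈12039/753⌉=16 ⌈12262/753⌉=17 ⌈12485/753⌉=17 ⌈12708/753⌉=17 ⌈12931/753⌉=18 ⌈13154/753⌉=18 ⌈13377/753⌉=18
  n=60…69: ⌈13600/753⌉=19 ⌈13823/753⌉=19 ⌈14046/753⌉=19 ⌈14269/753⌉=19 ⌈14492/753⌉=20 ⌈14715/753⌉=20 ⌈14938/753⌉=20 ⌈15161/753⌉=21 ⌈15384/753⌉=21 ⌈15607/753⌉=21
  n=70…79: ⌈15830/753⌉=22 ⌈16053/753⌉=22 ⌈16276/753⌉=22 ⌈16499/753⌉=22 ⌈16722/753⌉=23 ⌈16945/753⌉=23 ⌈17168/753⌉=23 ⌈17391/753⌉=24 ⌈17614/753⌉=24 ⌈17837/753⌉=24
  n=80…89: ⌈18060/753⌉=24 ⌈18283/753⌉=25 ⌈18506/753⌉=25 ⌈18729/753⌉=25 ⌈18952/753⌉=26 ⌈19175/753⌉=26 ⌈19398/753⌉=26 ⌈19621/753⌉=27 ⌈19844/753⌉=27 ⌈20067/753⌉=27
  n=90…99: ⌈20290/753⌉=27 ⌈20513/753⌉=28 ⌈20736/753⌉=28 ⌈20959/753⌉=28 ⌈21182/753⌉=29 ⌈21405/753⌉=29 ⌈21628/753⌉=29 ⌈21851/753⌉=30 ⌈22074/753⌉=30 ⌈22297/753⌉=30
  n=100…109: ⌈22520/753⌉=30 ⌈22743/753⌉=31 ⌈22966/753⌉=31 ⌈23189/753⌉=31 ⌈23412/753⌉=32 ⌈23635/753⌉=32 ⌈23858/753⌉=32 ⌈24081/753⌉=32 ⌈24304/753⌉=33 ⌈24527/753⌉=33
  n=110…119: ⌈24750/753⌉=33 ⌈24973/753⌉=34 ⌈25196/753⌉=34 ⌈25419/753⌉=34 ⌈25642/753⌉=35 ⌈25865/753⌉=35 ⌈26088/753⌉=35 ⌈26311/753⌉=35 ⌈26534/753⌉=36 ⌈26757/753⌉=36
  n=120…129: ⌈26980/753⌉=36 ⌈27203/753⌉=37 ⌈27426/753⌉=37 ⌈27649/753⌉=37 ⌈27872/753⌉=38 ⌈28095/753⌉=38 ⌈28318/753⌉=38 ⌈28541/753⌉=38 ⌈28764/753⌉=39 ⌈28987/753⌉=39
  n=130…139: ⌈29210/753⌉=39 ⌈29433/753⌉=40 ⌈29656/753⌉=40 ⌈29879/753⌉=40 ⌈30102/753⌉=40 ⌈30325/753⌉=41 ⌈30548/753⌉=41 ⌈30771/753⌉=41 ⌈30994/753⌉=42 ⌈31217/753⌉=42
  n=140: ⌈31440/753⌉=42
s_n = t_(n+1) − t_n for n = 0 … 139 gives
prefix = 00100100010010010001001000100100100010010010001001000100100100010010010001001000100100100010010010001001000100100100010010010001001000100100
slide a length-5 window over [0..4] … [135..139] (136 windows); first occurrence of each distinct factor:
  [  0..  4] 00100
  [  1..  5] 01001
  [  2..  6] 10010
  [  4..  8] 01000
  [  5..  9] 10001
  [  6.. 10] 00010
  (the other 130 windows repeat one of these)
distinct factors: {00010, 00100, 01000, 01001, 10001, 10010}
count = 6  (Sturmian bound for length 5 is 6)

6


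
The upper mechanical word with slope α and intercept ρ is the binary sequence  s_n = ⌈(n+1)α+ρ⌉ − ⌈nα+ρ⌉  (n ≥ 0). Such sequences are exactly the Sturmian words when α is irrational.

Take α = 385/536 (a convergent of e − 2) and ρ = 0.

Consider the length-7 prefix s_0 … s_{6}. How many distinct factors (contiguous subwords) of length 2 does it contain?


3

t_n = ⌈(n·385)/536⌉ for n = 0 … 7:
  n=0…7: ⌈0/536⌉=0 ⌈385/536⌉=1 ⌈770/536⌉=2 ⌈1155/536⌉=3 ⌈1540/536⌉=3 ⌈1925/536⌉=4 ⌈2310/536⌉=5 ⌈2695/536⌉=6
s_n = t_(n+1) − t_n for n = 0 … 6 gives
prefix = 1110111
slide a length-2 window over [0..1] … [5..6] (6 windows); first occurrence of each distinct factor:
  [  0..  1] 11
  [  2..  3] 10
  [  3..  4] 01
  (the other 3 windows repeat one of these)
distinct factors: {01, 10, 11}
count = 3  (Sturmian bound for length 2 is 3)


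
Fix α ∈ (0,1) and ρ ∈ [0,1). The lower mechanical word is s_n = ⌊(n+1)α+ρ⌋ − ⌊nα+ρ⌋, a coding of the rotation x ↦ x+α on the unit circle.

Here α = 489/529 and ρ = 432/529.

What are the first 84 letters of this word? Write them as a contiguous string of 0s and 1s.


111111111101111111111111011111111111101111111111110111111111111011111111111101111111

n=0: ⌊(1·489+432)/529⌋ − ⌊(0·489+432)/529⌋ = ⌊921/529⌋ − ⌊432/529⌋ = 1 − 0 = 1
n=1: ⌊(2·489+432)/529⌋ − ⌊(1·489+432)/529⌋ = ⌊1410/529⌋ − ⌊921/529⌋ = 2 − 1 = 1
n=2: ⌊(3·489+432)/529⌋ − ⌊(2·489+432)/529⌋ = ⌊1899/529⌋ − ⌊1410/529⌋ = 3 − 2 = 1
n=3: ⌊(4·489+432)/529⌋ − ⌊(3·489+432)/529⌋ = ⌊2388/529⌋ − ⌊1899/529⌋ = 4 − 3 = 1
n=4: ⌊(5·489+432)/529⌋ − ⌊(4·489+432)/529⌋ = ⌊2877/529⌋ − ⌊2388/529⌋ = 5 − 4 = 1
n=5: ⌊(6·489+432)/529⌋ − ⌊(5·489+432)/529⌋ = ⌊3366/529⌋ − ⌊2877/529⌋ = 6 − 5 = 1
n=6: ⌊(7·489+432)/529⌋ − ⌊(6·489+432)/529⌋ = ⌊3855/529⌋ − ⌊3366/529⌋ = 7 − 6 = 1
n=7: ⌊(8·489+432)/529⌋ − ⌊(7·489+432)/529⌋ = ⌊4344/529⌋ − ⌊3855/529⌋ = 8 − 7 = 1
n=8: ⌊(9·489+432)/529⌋ − ⌊(8·489+432)/529⌋ = ⌊4833/529⌋ − ⌊4344/529⌋ = 9 − 8 = 1
n=9: ⌊(10·489+432)/529⌋ − ⌊(9·489+432)/529⌋ = ⌊5322/529⌋ − ⌊4833/529⌋ = 10 − 9 = 1
n=10: ⌊(11·489+432)/529⌋ − ⌊(10·489+432)/529⌋ = ⌊5811/529⌋ − ⌊5322/529⌋ = 10 − 10 = 0
n=11: ⌊(12·489+432)/529⌋ − ⌊(11·489+432)/529⌋ = ⌊6300/529⌋ − ⌊5811/529⌋ = 11 − 10 = 1
n=12: ⌊(13·489+432)/529⌋ − ⌊(12·489+432)/529⌋ = ⌊6789/529⌋ − ⌊6300/529⌋ = 12 − 11 = 1
n=13: ⌊(14·489+432)/529⌋ − ⌊(13·489+432)/529⌋ = ⌊7278/529⌋ − ⌊6789/529⌋ = 13 − 12 = 1
n=14: ⌊(15·489+432)/529⌋ − ⌊(14·489+432)/529⌋ = ⌊7767/529⌋ − ⌊7278/529⌋ = 14 − 13 = 1
n=15: ⌊(16·489+432)/529⌋ − ⌊(15·489+432)/529⌋ = ⌊8256/529⌋ − ⌊7767/529⌋ = 15 − 14 = 1
n=16: ⌊(17·489+432)/529⌋ − ⌊(16·489+432)/529⌋ = ⌊8745/529⌋ − ⌊8256/529⌋ = 16 − 15 = 1
n=17: ⌊(18·489+432)/529⌋ − ⌊(17·489+432)/529⌋ = ⌊9234/529⌋ − ⌊8745/529⌋ = 17 − 16 = 1
n=18: ⌊(19·489+432)/529⌋ − ⌊(18·489+432)/529⌋ = ⌊9723/529⌋ − ⌊9234/529⌋ = 18 − 17 = 1
n=19: ⌊(20·489+432)/529⌋ − ⌊(19·489+432)/529⌋ = ⌊10212/529⌋ − ⌊9723/529⌋ = 19 − 18 = 1
n=20: ⌊(21·489+432)/529⌋ − ⌊(20·489+432)/529⌋ = ⌊10701/529⌋ − ⌊10212/529⌋ = 20 − 19 = 1
n=21: ⌊(22·489+432)/529⌋ − ⌊(21·489+432)/529⌋ = ⌊11190/529⌋ − ⌊10701/529⌋ = 21 − 20 = 1
n=22: ⌊(23·489+432)/529⌋ − ⌊(22·489+432)/529⌋ = ⌊11679/529⌋ − ⌊11190/529⌋ = 22 − 21 = 1
n=23: ⌊(24·489+432)/529⌋ − ⌊(23·489+432)/529⌋ = ⌊12168/529⌋ − ⌊11679/529⌋ = 23 − 22 = 1
n=24: ⌊(25·489+432)/529⌋ − ⌊(24·489+432)/529⌋ = ⌊12657/529⌋ − ⌊12168/529⌋ = 23 − 23 = 0
n=25: ⌊(26·489+432)/529⌋ − ⌊(25·489+432)/529⌋ = ⌊13146/529⌋ − ⌊12657/529⌋ = 24 − 23 = 1
n=26: ⌊(27·489+432)/529⌋ − ⌊(26·489+432)/529⌋ = ⌊13635/529⌋ − ⌊13146/529⌋ = 25 − 24 = 1
n=27: ⌊(28·489+432)/529⌋ − ⌊(27·489+432)/529⌋ = ⌊14124/529⌋ − ⌊13635/529⌋ = 26 − 25 = 1
n=28: ⌊(29·489+432)/529⌋ − ⌊(28·489+432)/529⌋ = ⌊14613/529⌋ − ⌊14124/529⌋ = 27 − 26 = 1
n=29: ⌊(30·489+432)/529⌋ − ⌊(29·489+432)/529⌋ = ⌊15102/529⌋ − ⌊14613/529⌋ = 28 − 27 = 1
n=30: ⌊(31·489+432)/529⌋ − ⌊(30·489+432)/529⌋ = ⌊15591/529⌋ − ⌊15102/529⌋ = 29 − 28 = 1
n=31: ⌊(32·489+432)/529⌋ − ⌊(31·489+432)/529⌋ = ⌊16080/529⌋ − ⌊15591/529⌋ = 30 − 29 = 1
n=32: ⌊(33·489+432)/529⌋ − ⌊(32·489+432)/529⌋ = ⌊16569/529⌋ − ⌊16080/529⌋ = 31 − 30 = 1
n=33: ⌊(34·489+432)/529⌋ − ⌊(33·489+432)/529⌋ = ⌊17058/529⌋ − ⌊16569/529⌋ = 32 − 31 = 1
n=34: ⌊(35·489+432)/529⌋ − ⌊(34·489+432)/529⌋ = ⌊17547/529⌋ − ⌊17058/529⌋ = 33 − 32 = 1
n=35: ⌊(36·489+432)/529⌋ − ⌊(35·489+432)/529⌋ = ⌊18036/529⌋ − ⌊17547/529⌋ = 34 − 33 = 1
n=36: ⌊(37·489+432)/529⌋ − ⌊(36·489+432)/529⌋ = ⌊18525/529⌋ − ⌊18036/529⌋ = 35 − 34 = 1
n=37: ⌊(38·489+432)/529⌋ − ⌊(37·489+432)/529⌋ = ⌊19014/529⌋ − ⌊18525/529⌋ = 35 − 35 = 0
n=38: ⌊(39·489+432)/529⌋ − ⌊(38·489+432)/529⌋ = ⌊19503/529⌋ − ⌊19014/529⌋ = 36 − 35 = 1
n=39: ⌊(40·489+432)/529⌋ − ⌊(39·489+432)/529⌋ = ⌊19992/529⌋ − ⌊19503/529⌋ = 37 − 36 = 1
n=40: ⌊(41·489+432)/529⌋ − ⌊(40·489+432)/529⌋ = ⌊20481/529⌋ − ⌊19992/529⌋ = 38 − 37 = 1
n=41: ⌊(42·489+432)/529⌋ − ⌊(41·489+432)/529⌋ = ⌊20970/529⌋ − ⌊20481/529⌋ = 39 − 38 = 1
n=42: ⌊(43·489+432)/529⌋ − ⌊(42·489+432)/529⌋ = ⌊21459/529⌋ − ⌊20970/529⌋ = 40 − 39 = 1
n=43: ⌊(44·489+432)/529⌋ − ⌊(43·489+432)/529⌋ = ⌊21948/529⌋ − ⌊21459/529⌋ = 41 − 40 = 1
n=44: ⌊(45·489+432)/529⌋ − ⌊(44·489+432)/529⌋ = ⌊22437/529⌋ − ⌊21948/529⌋ = 42 − 41 = 1
n=45: ⌊(46·489+432)/529⌋ − ⌊(45·489+432)/529⌋ = ⌊22926/529⌋ − ⌊22437/529⌋ = 43 − 42 = 1
n=46: ⌊(47·489+432)/529⌋ − ⌊(46·489+432)/529⌋ = ⌊23415/529⌋ − ⌊22926/529⌋ = 44 − 43 = 1
n=47: ⌊(48·489+432)/529⌋ − ⌊(47·489+432)/529⌋ = ⌊23904/529⌋ − ⌊23415/529⌋ = 45 − 44 = 1
n=48: ⌊(49·489+432)/529⌋ − ⌊(48·489+432)/529⌋ = ⌊24393/529⌋ − ⌊23904/529⌋ = 46 − 45 = 1
n=49: ⌊(50·489+432)/529⌋ − ⌊(49·489+432)/529⌋ = ⌊24882/529⌋ − ⌊24393/529⌋ = 47 − 46 = 1
n=50: ⌊(51·489+432)/529⌋ − ⌊(50·489+432)/529⌋ = ⌊25371/529⌋ − ⌊24882/529⌋ = 47 − 47 = 0
n=51: ⌊(52·489+432)/529⌋ − ⌊(51·489+432)/529⌋ = ⌊25860/529⌋ − ⌊25371/529⌋ = 48 − 47 = 1
n=52: ⌊(53·489+432)/529⌋ − ⌊(52·489+432)/529⌋ = ⌊26349/529⌋ − ⌊25860/529⌋ = 49 − 48 = 1
n=53: ⌊(54·489+432)/529⌋ − ⌊(53·489+432)/529⌋ = ⌊26838/529⌋ − ⌊26349/529⌋ = 50 − 49 = 1
n=54: ⌊(55·489+432)/529⌋ − ⌊(54·489+432)/529⌋ = ⌊27327/529⌋ − ⌊26838/529⌋ = 51 − 50 = 1
n=55: ⌊(56·489+432)/529⌋ − ⌊(55·489+432)/529⌋ = ⌊27816/529⌋ − ⌊27327/529⌋ = 52 − 51 = 1
n=56: ⌊(57·489+432)/529⌋ − ⌊(56·489+432)/529⌋ = ⌊28305/529⌋ − ⌊27816/529⌋ = 53 − 52 = 1
n=57: ⌊(58·489+432)/529⌋ − ⌊(57·489+432)/529⌋ = ⌊28794/529⌋ − ⌊28305/529⌋ = 54 − 53 = 1
n=58: ⌊(59·489+432)/529⌋ − ⌊(58·489+432)/529⌋ = ⌊29283/529⌋ − ⌊28794/529⌋ = 55 − 54 = 1
n=59: ⌊(60·489+432)/529⌋ − ⌊(59·489+432)/529⌋ = ⌊29772/529⌋ − ⌊29283/529⌋ = 56 − 55 = 1
n=60: ⌊(61·489+432)/529⌋ − ⌊(60·489+432)/529⌋ = ⌊30261/529⌋ − ⌊29772/529⌋ = 57 − 56 = 1
n=61: ⌊(62·489+432)/529⌋ − ⌊(61·489+432)/529⌋ = ⌊30750/529⌋ − ⌊30261/529⌋ = 58 − 57 = 1
n=62: ⌊(63·489+432)/529⌋ − ⌊(62·489+432)/529⌋ = ⌊31239/529⌋ − ⌊30750/529⌋ = 59 − 58 = 1
n=63: ⌊(64·489+432)/529⌋ − ⌊(63·489+432)/529⌋ = ⌊31728/529⌋ − ⌊31239/529⌋ = 59 − 59 = 0
n=64: ⌊(65·489+432)/529⌋ − ⌊(64·489+432)/529⌋ = ⌊32217/529⌋ − ⌊31728/529⌋ = 60 − 59 = 1
n=65: ⌊(66·489+432)/529⌋ − ⌊(65·489+432)/529⌋ = ⌊32706/529⌋ − ⌊32217/529⌋ = 61 − 60 = 1
n=66: ⌊(67·489+432)/529⌋ − ⌊(66·489+432)/529⌋ = ⌊33195/529⌋ − ⌊32706/529⌋ = 62 − 61 = 1
n=67: ⌊(68·489+432)/529⌋ − ⌊(67·489+432)/529⌋ = ⌊33684/529⌋ − ⌊33195/529⌋ = 63 − 62 = 1
n=68: ⌊(69·489+432)/529⌋ − ⌊(68·489+432)/529⌋ = ⌊34173/529⌋ − ⌊33684/529⌋ = 64 − 63 = 1
n=69: ⌊(70·489+432)/529⌋ − ⌊(69·489+432)/529⌋ = ⌊34662/529⌋ − ⌊34173/529⌋ = 65 − 64 = 1
n=70: ⌊(71·489+432)/529⌋ − ⌊(70·489+432)/529⌋ = ⌊35151/529⌋ − ⌊34662/529⌋ = 66 − 65 = 1
n=71: ⌊(72·489+432)/529⌋ − ⌊(71·489+432)/529⌋ = ⌊35640/529⌋ − ⌊35151/529⌋ = 67 − 66 = 1
n=72: ⌊(73·489+432)/529⌋ − ⌊(72·489+432)/529⌋ = ⌊36129/529⌋ − ⌊35640/529⌋ = 68 − 67 = 1
n=73: ⌊(74·489+432)/529⌋ − ⌊(73·489+432)/529⌋ = ⌊36618/529⌋ − ⌊36129/529⌋ = 69 − 68 = 1
n=74: ⌊(75·489+432)/529⌋ − ⌊(74·489+432)/529⌋ = ⌊37107/529⌋ − ⌊36618/529⌋ = 70 − 69 = 1
n=75: ⌊(76·489+432)/529⌋ − ⌊(75·489+432)/529⌋ = ⌊37596/529⌋ − ⌊37107/529⌋ = 71 − 70 = 1
n=76: ⌊(77·489+432)/529⌋ − ⌊(76·489+432)/529⌋ = ⌊38085/529⌋ − ⌊37596/529⌋ = 71 − 71 = 0
n=77: ⌊(78·489+432)/529⌋ − ⌊(77·489+432)/529⌋ = ⌊38574/529⌋ − ⌊38085/529⌋ = 72 − 71 = 1
n=78: ⌊(79·489+432)/529⌋ − ⌊(78·489+432)/529⌋ = ⌊39063/529⌋ − ⌊38574/529⌋ = 73 − 72 = 1
n=79: ⌊(80·489+432)/529⌋ − ⌊(79·489+432)/529⌋ = ⌊39552/529⌋ − ⌊39063/529⌋ = 74 − 73 = 1
n=80: ⌊(81·489+432)/529⌋ − ⌊(80·489+432)/529⌋ = ⌊40041/529⌋ − ⌊39552/529⌋ = 75 − 74 = 1
n=81: ⌊(82·489+432)/529⌋ − ⌊(81·489+432)/529⌋ = ⌊40530/529⌋ − ⌊40041/529⌋ = 76 − 75 = 1
n=82: ⌊(83·489+432)/529⌋ − ⌊(82·489+432)/529⌋ = ⌊41019/529⌋ − ⌊40530/529⌋ = 77 − 76 = 1
n=83: ⌊(84·489+432)/529⌋ − ⌊(83·489+432)/529⌋ = ⌊41508/529⌋ − ⌊41019/529⌋ = 78 − 77 = 1


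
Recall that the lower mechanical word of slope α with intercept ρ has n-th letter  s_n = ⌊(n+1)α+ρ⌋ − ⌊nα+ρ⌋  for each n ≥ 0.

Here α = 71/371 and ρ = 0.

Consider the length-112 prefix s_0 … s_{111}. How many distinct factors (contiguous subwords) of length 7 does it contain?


t_n = ⌊(n·71)/371⌋ for n = 0 … 112:
  n=0…9: ⌊0/371⌋=0 ⌊71/371⌋=0 ⌊142/371⌋=0 ⌊213/371⌋=0 ⌊284/371⌋=0 ⌊355/371⌋=0 ⌊426/371⌋=1 ⌊497/371⌋=1 ⌊568/371⌋=1 ⌊639/371⌋=1
  n=10…19: ⌊710/371⌋=1 ⌊781/371⌋=2 ⌊852/371⌋=2 ⌊923/371⌋=2 ⌊994/371⌋=2 ⌊1065/371⌋=2 ⌊1136/371⌋=3 ⌊1207/371⌋=3 ⌊1278/371⌋=3 ⌊1349/371⌋=3
  n=20…29: ⌊1420/371⌋=3 ⌊1491/371⌋=4 ⌊1562/371⌋=4 ⌊1633/371⌋=4 ⌊1704/371⌋=4 ⌊1775/371⌋=4 ⌊1846/371⌋=4 ⌊1917/371⌋=5 ⌊1988/371⌋=5 ⌊2059/371⌋=5
  n=30…39: ⌊2130/371⌋=5 ⌊2201/371⌋=5 ⌊2272/371⌋=6 ⌊2343/371⌋=6 ⌊2414/371⌋=6 ⌊2485/371⌋=6 ⌊2556/371⌋=6 ⌊2627/371⌋=7 ⌊2698/371⌋=7 ⌊2769/371⌋=7
  n=40…49: ⌊2840/371⌋=7 ⌊2911/371⌋=7 ⌊2982/371⌋=8 ⌊3053/371⌋=8 ⌊3124/371⌋=8 ⌊3195/371⌋=8 ⌊3266/371⌋=8 ⌊3337/371⌋=8 ⌊3408/371⌋=9 ⌊3479/371⌋=9
  n=50…59: ⌊3550/371⌋=9 ⌊3621/371⌋=9 ⌊3692/371⌋=9 ⌊3763/371⌋=10 ⌊3834/371⌋=10 ⌊3905/371⌋=10 ⌊3976/371⌋=10 ⌊4047/371⌋=10 ⌊4118/371⌋=11 ⌊4189/371⌋=11
  n=60…69: ⌊4260/371⌋=11 ⌊4331/371⌋=11 ⌊4402/371⌋=11 ⌊4473/371⌋=12 ⌊4544/371⌋=12 ⌊4615/371⌋=12 ⌊4686/371⌋=12 ⌊4757/371⌋=12 ⌊4828/371⌋=13 ⌊4899/371⌋=13
  n=70…79: ⌊4970/371⌋=13 ⌊5041/371⌋=13 ⌊5112/371⌋=13 ⌊5183/371⌋=13 ⌊5254/371⌋=14 ⌊5325/371⌋=14 ⌊5396/371⌋=14 ⌊5467/371⌋=14 ⌊5538/371⌋=14 ⌊5609/371⌋=15
  n=80…89: ⌊5680/371⌋=15 ⌊5751/371⌋=15 ⌊5822/371⌋=15 ⌊5893/371⌋=15 ⌊5964/371⌋=16 ⌊6035/371⌋=16 ⌊6106/371⌋=16 ⌊6177/371⌋=16 ⌊6248/371⌋=16 ⌊6319/371⌋=17
  n=90…99: ⌊6390/371⌋=17 ⌊6461/371⌋=17 ⌊6532/371⌋=17 ⌊6603/371⌋=17 ⌊6674/371⌋=17 ⌊6745/371⌋=18 ⌊6816/371⌋=18 ⌊6887/371⌋=18 ⌊6958/371⌋=18 ⌊7029/371⌋=18
  n=100…109: ⌊7100/371⌋=19 ⌊7171/371⌋=19 ⌊7242/371⌋=19 ⌊7313/371⌋=19 ⌊7384/371⌋=19 ⌊7455/371⌋=20 ⌊7526/371⌋=20 ⌊7597/371⌋=20 ⌊7668/371⌋=20 ⌊7739/371⌋=20
  n=110…112: ⌊7810/371⌋=21 ⌊7881/371⌋=21 ⌊7952/371⌋=21
s_n = t_(n+1) − t_n for n = 0 … 111 gives
prefix = 0000010000100001000010000010000100001000010000010000100001000010000100000100001000010000100000100001000010000100
slide a length-7 window over [0..6] … [105..111] (106 windows); first occurrence of each distinct factor:
  [  0..  6] 0000010
  [  1..  7] 0000100
  [  2..  8] 0001000
  [  3..  9] 0010000
  [  4.. 10] 0100001
  [  5.. 11] 1000010
  [ 19.. 25] 0100000
  [ 20.. 26] 1000001
  (the other 98 windows repeat one of these)
distinct factors: {0000010, 0000100, 0001000, 0010000, 0100000, 0100001, 1000001, 1000010}
count = 8  (Sturmian bound for length 7 is 8)

8
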